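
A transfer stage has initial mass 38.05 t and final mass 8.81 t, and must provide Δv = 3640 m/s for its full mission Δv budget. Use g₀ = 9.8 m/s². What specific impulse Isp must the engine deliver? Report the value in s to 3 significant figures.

ln(m₀/m_f) = ln(38050/8810) = ln(4.319) = 1.4630.
v_e = Δv / ln(m₀/m_f) = 3640 / 1.4630 = 2488.0 m/s.
Isp = v_e / g₀ = 2488.0 / 9.8 = 253.9 s.

Isp ≈ 254 s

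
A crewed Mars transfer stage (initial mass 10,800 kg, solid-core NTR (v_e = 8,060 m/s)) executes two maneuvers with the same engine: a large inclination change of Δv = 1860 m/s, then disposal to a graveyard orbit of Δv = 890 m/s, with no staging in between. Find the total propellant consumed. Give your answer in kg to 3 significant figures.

total propellant consumed ≈ 3120 kg

After the first burn: m = 10800 × exp(−1860/8060.0) = 10800 × 0.79392 = 8,574.34 kg.
After the second burn: m = 8,574.34 × exp(−890/8060.0) = 8,574.34 × 0.89546 = 7,677.98 kg.
Total propellant = m₀ − m_final = 10800 − 7,677.98 = 3,122.02 kg.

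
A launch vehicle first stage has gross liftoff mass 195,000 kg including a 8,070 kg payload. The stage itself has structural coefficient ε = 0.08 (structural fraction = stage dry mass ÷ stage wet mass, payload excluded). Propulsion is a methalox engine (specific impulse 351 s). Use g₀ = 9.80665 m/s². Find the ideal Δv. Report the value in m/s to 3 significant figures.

Δv ≈ 7350 m/s

Stage wet mass = m₀ − payload = 195,000 − 8,070 = 186,930 kg.
Stage dry mass = ε × stage wet mass = 0.08 × 186,930 = 14,954.4 kg.
Burnout mass m_f = stage dry + payload = 14,954.4 + 8,070 = 23,024.4 kg.
v_e = Isp · g₀ = 351 × 9.80665 = 3442.1 m/s.
Using Δv = v_e ln(m₀/m_f): Δv = v_e · ln(195,000/23,024.4) = 3442.1 × ln(8.469) = 3442.1 × 2.1364 ≈ 7354 m/s.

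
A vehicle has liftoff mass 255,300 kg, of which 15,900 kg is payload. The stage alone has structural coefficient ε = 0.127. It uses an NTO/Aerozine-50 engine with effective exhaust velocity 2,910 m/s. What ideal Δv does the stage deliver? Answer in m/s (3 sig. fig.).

Stage wet mass = m₀ − payload = 255,300 − 15,900 = 239,400 kg.
Stage dry mass = ε × stage wet mass = 0.127 × 239,400 = 30,403.8 kg.
Burnout mass m_f = stage dry + payload = 30,403.8 + 15,900 = 46,303.8 kg.
By the Tsiolkovsky rocket equation, Δv = v_e · ln(255,300/46,303.8) = 2910.0 × ln(5.514) = 2910.0 × 1.7072 ≈ 4968 m/s.

Δv ≈ 4970 m/s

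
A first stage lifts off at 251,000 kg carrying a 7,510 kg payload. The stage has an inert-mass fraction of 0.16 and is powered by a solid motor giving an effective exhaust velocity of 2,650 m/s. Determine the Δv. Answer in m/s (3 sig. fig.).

Δv ≈ 4470 m/s

Stage wet mass = m₀ − payload = 251,000 − 7,510 = 243,490 kg.
Stage dry mass = ε × stage wet mass = 0.16 × 243,490 = 38,958.4 kg.
Burnout mass m_f = stage dry + payload = 38,958.4 + 7,510 = 46,468.4 kg.
From the ideal rocket equation, Δv = v_e · ln(251,000/46,468.4) = 2650.0 × ln(5.402) = 2650.0 × 1.6867 ≈ 4470 m/s.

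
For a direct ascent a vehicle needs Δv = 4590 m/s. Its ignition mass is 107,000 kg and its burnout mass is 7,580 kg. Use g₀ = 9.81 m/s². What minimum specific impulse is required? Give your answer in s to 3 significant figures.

ln(m₀/m_f) = ln(107000/7580) = ln(14.12) = 2.6473.
v_e = Δv / ln(m₀/m_f) = 4590 / 2.6473 = 1733.8 m/s.
Isp = v_e / g₀ = 1733.8 / 9.81 = 176.7 s.

Isp ≈ 177 s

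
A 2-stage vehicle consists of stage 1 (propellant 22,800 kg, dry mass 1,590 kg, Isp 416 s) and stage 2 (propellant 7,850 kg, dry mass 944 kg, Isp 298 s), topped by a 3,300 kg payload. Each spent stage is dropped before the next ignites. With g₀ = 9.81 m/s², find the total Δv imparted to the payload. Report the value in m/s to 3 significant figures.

Δv ≈ 7060 m/s

Ignition mass of stage 1 = 22,800+1,590 + 7,850+944 + 3,300 = 36,484 kg.
Stage 1: m₀ = 36,484 kg, m_f = 36,484 − 22,800 = 13,684 kg; Δv = 416×9.81×ln(2.666) = 4081.0×0.9806 ≈ 4002 m/s.
Stage 2: m₀ = 12,094 kg, m_f = 12,094 − 7,850 = 4,244 kg; Δv = 298×9.81×ln(2.85) = 2923.4×1.0472 ≈ 3061 m/s.
Total Δv = 4002 + 3061 = 7063 m/s.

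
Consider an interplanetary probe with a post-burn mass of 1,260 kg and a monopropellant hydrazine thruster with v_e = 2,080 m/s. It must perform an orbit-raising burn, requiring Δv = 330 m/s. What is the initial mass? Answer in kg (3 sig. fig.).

By the Tsiolkovsky rocket equation, m₀/m_f = exp(Δv / v_e) = exp(330 / 2080.0) = exp(0.1587) = 1.1719.
m₀ = m_f × 1.1719 = 1,260 × 1.1719 = 1,476.59 kg.

initial mass ≈ 1480 kg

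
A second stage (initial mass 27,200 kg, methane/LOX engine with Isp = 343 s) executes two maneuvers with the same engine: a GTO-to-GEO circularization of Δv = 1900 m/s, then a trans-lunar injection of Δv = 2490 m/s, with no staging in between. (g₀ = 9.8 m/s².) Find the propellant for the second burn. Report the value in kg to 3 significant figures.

propellant for the second burn ≈ 8090 kg

v_e = Isp · g₀ = 343 × 9.8 = 3361.4 m/s.
After the first burn: m = 27200 × exp(−1900/3361.4) = 27200 × 0.56822 = 15,455.6 kg.
After the second burn: m = 15,455.6 × exp(−2490/3361.4) = 15,455.6 × 0.47675 = 7,368.46 kg.
Second-burn propellant = 15,455.6 − 7,368.46 = 8,087.14 kg.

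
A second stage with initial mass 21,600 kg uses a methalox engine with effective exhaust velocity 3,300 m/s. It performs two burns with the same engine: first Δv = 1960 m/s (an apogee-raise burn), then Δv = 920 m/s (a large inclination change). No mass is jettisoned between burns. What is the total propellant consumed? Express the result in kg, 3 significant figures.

total propellant consumed ≈ 12600 kg

After the first burn: m = 21600 × exp(−1960/3300.0) = 21600 × 0.55215 = 11,926.4 kg.
After the second burn: m = 11,926.4 × exp(−920/3300.0) = 11,926.4 × 0.75670 = 9,024.71 kg.
Total propellant = m₀ − m_final = 21600 − 9,024.71 = 12,575.29 kg.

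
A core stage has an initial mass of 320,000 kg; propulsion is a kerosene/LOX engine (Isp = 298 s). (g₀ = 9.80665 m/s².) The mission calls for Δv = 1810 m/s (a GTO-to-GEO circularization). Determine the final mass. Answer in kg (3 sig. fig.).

v_e = Isp · g₀ = 298 × 9.80665 = 2922.4 m/s.
By the Tsiolkovsky rocket equation, m₀/m_f = exp(Δv / v_e) = exp(1810 / 2922.4) = exp(0.6194) = 1.8577.
m_f = m₀ / 1.8577 = 320,000 / 1.8577 = 172,256 kg.

final mass ≈ 172000 kg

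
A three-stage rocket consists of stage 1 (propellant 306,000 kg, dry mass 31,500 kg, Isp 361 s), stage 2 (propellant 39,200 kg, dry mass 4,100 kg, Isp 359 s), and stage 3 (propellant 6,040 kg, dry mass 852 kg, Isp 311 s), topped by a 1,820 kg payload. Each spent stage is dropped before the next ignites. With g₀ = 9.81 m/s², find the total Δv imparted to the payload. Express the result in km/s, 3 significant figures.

Ignition mass of stage 1 = 306,000+31,500 + 39,200+4,100 + 6,040+852 + 1,820 = 389,512 kg.
Stage 1: m₀ = 389,512 kg, m_f = 389,512 − 306,000 = 83,512 kg; Δv = 361×9.81×ln(4.664) = 3541.4×1.5399 ≈ 5453 m/s.
Stage 2: m₀ = 52,012 kg, m_f = 52,012 − 39,200 = 12,812 kg; Δv = 359×9.81×ln(4.06) = 3521.8×1.4011 ≈ 4934 m/s.
Stage 3: m₀ = 8,712 kg, m_f = 8,712 − 6,040 = 2,672 kg; Δv = 311×9.81×ln(3.26) = 3050.9×1.1819 ≈ 3606 m/s.
Total Δv = 5453 + 4934 + 3606 = 13993 m/s.

Δv ≈ 14.0 km/s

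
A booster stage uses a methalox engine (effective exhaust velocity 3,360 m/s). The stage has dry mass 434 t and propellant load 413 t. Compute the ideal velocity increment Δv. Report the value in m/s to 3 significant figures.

Δv ≈ 2250 m/s

m₀ = m_dry + m_prop = 434 + 413 = 847 t.
Δv = v_e · ln(m₀/m_f) = 3360.0 × ln(1.952) = 3360.0 × 0.6687 ≈ 2246.7 m/s.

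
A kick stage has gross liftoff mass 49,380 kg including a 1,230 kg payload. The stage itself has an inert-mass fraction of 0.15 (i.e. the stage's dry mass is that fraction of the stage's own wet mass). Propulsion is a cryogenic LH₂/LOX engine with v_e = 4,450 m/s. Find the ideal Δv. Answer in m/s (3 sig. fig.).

Δv ≈ 7850 m/s

Stage wet mass = m₀ − payload = 49,380 − 1,230 = 48,150 kg.
Stage dry mass = ε × stage wet mass = 0.15 × 48,150 = 7,222.5 kg.
Burnout mass m_f = stage dry + payload = 7,222.5 + 1,230 = 8,452.5 kg.
Δv = v_e · ln(49,380/8,452.5) = 4450.0 × ln(5.842) = 4450.0 × 1.7651 ≈ 7855 m/s.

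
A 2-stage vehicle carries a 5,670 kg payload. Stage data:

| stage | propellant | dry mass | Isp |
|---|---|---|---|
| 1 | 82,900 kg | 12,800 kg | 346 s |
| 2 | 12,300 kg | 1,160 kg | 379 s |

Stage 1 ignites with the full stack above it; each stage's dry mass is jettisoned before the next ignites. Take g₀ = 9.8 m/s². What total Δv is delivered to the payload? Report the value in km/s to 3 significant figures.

Δv ≈ 8.17 km/s

Ignition mass of stage 1 = 82,900+12,800 + 12,300+1,160 + 5,670 = 114,830 kg.
Stage 1: m₀ = 114,830 kg, m_f = 114,830 − 82,900 = 31,930 kg; Δv = 346×9.8×ln(3.596) = 3390.8×1.2799 ≈ 4340 m/s.
Stage 2: m₀ = 19,130 kg, m_f = 19,130 − 12,300 = 6,830 kg; Δv = 379×9.8×ln(2.801) = 3714.2×1.0299 ≈ 3825 m/s.
Total Δv = 4340 + 3825 = 8165 m/s.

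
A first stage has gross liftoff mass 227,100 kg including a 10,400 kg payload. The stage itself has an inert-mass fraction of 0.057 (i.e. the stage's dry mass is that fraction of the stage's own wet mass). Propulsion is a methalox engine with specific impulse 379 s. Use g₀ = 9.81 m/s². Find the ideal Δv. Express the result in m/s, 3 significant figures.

Δv ≈ 8550 m/s

Stage wet mass = m₀ − payload = 227,100 − 10,400 = 216,700 kg.
Stage dry mass = ε × stage wet mass = 0.057 × 216,700 = 12,351.9 kg.
Burnout mass m_f = stage dry + payload = 12,351.9 + 10,400 = 22,751.9 kg.
v_e = Isp · g₀ = 379 × 9.81 = 3718.0 m/s.
Δv = v_e · ln(227,100/22,751.9) = 3718.0 × ln(9.982) = 3718.0 × 2.3007 ≈ 8554 m/s.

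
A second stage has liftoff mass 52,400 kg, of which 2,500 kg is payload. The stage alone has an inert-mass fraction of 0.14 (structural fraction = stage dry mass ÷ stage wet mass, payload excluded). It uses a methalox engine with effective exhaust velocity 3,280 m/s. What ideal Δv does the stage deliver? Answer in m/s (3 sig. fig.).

Δv ≈ 5610 m/s

Stage wet mass = m₀ − payload = 52,400 − 2,500 = 49,900 kg.
Stage dry mass = ε × stage wet mass = 0.14 × 49,900 = 6,986 kg.
Burnout mass m_f = stage dry + payload = 6,986 + 2,500 = 9,486 kg.
Using Δv = v_e ln(m₀/m_f): Δv = v_e · ln(52,400/9,486) = 3280.0 × ln(5.524) = 3280.0 × 1.7091 ≈ 5606 m/s.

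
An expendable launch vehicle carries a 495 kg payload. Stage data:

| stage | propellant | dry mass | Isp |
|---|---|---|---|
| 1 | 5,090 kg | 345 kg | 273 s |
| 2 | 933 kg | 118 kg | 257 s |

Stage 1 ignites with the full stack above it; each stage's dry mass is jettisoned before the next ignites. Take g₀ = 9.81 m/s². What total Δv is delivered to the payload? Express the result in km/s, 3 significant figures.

Ignition mass of stage 1 = 5,090+345 + 933+118 + 495 = 6,981 kg.
Stage 1: m₀ = 6,981 kg, m_f = 6,981 − 5,090 = 1,891 kg; Δv = 273×9.81×ln(3.692) = 2678.1×1.3061 ≈ 3498 m/s.
Stage 2: m₀ = 1,546 kg, m_f = 1,546 − 933 = 613 kg; Δv = 257×9.81×ln(2.522) = 2521.2×0.9251 ≈ 2332 m/s.
Total Δv = 3498 + 2332 = 5830 m/s.

Δv ≈ 5.83 km/s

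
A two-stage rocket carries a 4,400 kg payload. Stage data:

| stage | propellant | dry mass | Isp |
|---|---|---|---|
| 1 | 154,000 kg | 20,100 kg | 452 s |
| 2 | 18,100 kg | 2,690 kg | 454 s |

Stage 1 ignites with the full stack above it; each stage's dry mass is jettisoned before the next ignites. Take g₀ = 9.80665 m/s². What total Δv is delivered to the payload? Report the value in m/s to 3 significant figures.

Ignition mass of stage 1 = 154,000+20,100 + 18,100+2,690 + 4,400 = 199,290 kg.
Stage 1: m₀ = 199,290 kg, m_f = 199,290 − 154,000 = 45,290 kg; Δv = 452×9.80665×ln(4.4) = 4432.6×1.4817 ≈ 6568 m/s.
Stage 2: m₀ = 25,190 kg, m_f = 25,190 − 18,100 = 7,090 kg; Δv = 454×9.80665×ln(3.553) = 4452.2×1.2678 ≈ 5644 m/s.
Total Δv = 6568 + 5644 = 12212 m/s.

Δv ≈ 12200 m/s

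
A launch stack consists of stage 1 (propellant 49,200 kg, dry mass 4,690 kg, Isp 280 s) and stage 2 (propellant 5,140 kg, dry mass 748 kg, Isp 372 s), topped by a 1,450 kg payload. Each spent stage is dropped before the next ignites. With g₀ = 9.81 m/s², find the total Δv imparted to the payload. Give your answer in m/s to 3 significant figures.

Ignition mass of stage 1 = 49,200+4,690 + 5,140+748 + 1,450 = 61,228 kg.
Stage 1: m₀ = 61,228 kg, m_f = 61,228 − 49,200 = 12,028 kg; Δv = 280×9.81×ln(5.09) = 2746.8×1.6274 ≈ 4470 m/s.
Stage 2: m₀ = 7,338 kg, m_f = 7,338 − 5,140 = 2,198 kg; Δv = 372×9.81×ln(3.338) = 3649.3×1.2055 ≈ 4399 m/s.
Total Δv = 4470 + 4399 = 8869 m/s.

Δv ≈ 8870 m/s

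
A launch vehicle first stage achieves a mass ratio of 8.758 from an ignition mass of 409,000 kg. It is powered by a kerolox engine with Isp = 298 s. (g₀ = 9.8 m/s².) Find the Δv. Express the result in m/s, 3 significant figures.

Δv ≈ 6340 m/s

v_e = Isp · g₀ = 298 × 9.8 = 2920.4 m/s.
By the Tsiolkovsky rocket equation, Δv = v_e · ln(8.758) = 2920.4 × 2.1700 ≈ 6337.2 m/s.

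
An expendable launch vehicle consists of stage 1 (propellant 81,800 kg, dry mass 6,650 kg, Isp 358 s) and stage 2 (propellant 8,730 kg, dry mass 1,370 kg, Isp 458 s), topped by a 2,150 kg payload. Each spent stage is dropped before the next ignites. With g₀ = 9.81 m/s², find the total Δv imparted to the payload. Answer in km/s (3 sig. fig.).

Δv ≈ 11.5 km/s

Ignition mass of stage 1 = 81,800+6,650 + 8,730+1,370 + 2,150 = 100,700 kg.
Stage 1: m₀ = 100,700 kg, m_f = 100,700 − 81,800 = 18,900 kg; Δv = 358×9.81×ln(5.328) = 3512.0×1.6730 ≈ 5875 m/s.
Stage 2: m₀ = 12,250 kg, m_f = 12,250 − 8,730 = 3,520 kg; Δv = 458×9.81×ln(3.48) = 4493.0×1.2471 ≈ 5603 m/s.
Total Δv = 5875 + 5603 = 11478 m/s.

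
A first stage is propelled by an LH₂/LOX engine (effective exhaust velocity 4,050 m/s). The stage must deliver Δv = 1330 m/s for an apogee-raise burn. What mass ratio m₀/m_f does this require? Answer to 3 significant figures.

Using Δv = v_e ln(m₀/m_f): m₀/m_f = exp(Δv / v_e) = exp(1330 / 4050.0) = exp(0.3284) = 1.3887.

mass ratio ≈ 1.39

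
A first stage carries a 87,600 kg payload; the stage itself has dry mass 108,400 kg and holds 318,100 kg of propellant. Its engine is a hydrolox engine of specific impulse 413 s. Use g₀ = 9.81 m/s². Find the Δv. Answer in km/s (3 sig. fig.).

Δv ≈ 3.91 km/s

v_e = Isp · g₀ = 413 × 9.81 = 4051.5 m/s.
m₀ = payload + dry + propellant = 87,600 + 108,400 + 318,100 = 514,100 kg.
m_f = payload + dry = 87,600 + 108,400 = 196,000 kg.
Δv = v_e · ln(m₀/m_f) = 4051.5 × ln(2.623) = 4051.5 × 0.9643 ≈ 3906.9 m/s.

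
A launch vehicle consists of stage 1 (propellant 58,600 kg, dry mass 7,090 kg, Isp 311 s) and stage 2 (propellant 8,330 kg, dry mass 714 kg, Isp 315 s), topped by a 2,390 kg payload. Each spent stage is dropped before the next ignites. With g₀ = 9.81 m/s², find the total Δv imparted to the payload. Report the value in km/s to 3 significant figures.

Ignition mass of stage 1 = 58,600+7,090 + 8,330+714 + 2,390 = 77,124 kg.
Stage 1: m₀ = 77,124 kg, m_f = 77,124 − 58,600 = 18,524 kg; Δv = 311×9.81×ln(4.163) = 3050.9×1.4263 ≈ 4352 m/s.
Stage 2: m₀ = 11,434 kg, m_f = 11,434 − 8,330 = 3,104 kg; Δv = 315×9.81×ln(3.684) = 3090.2×1.3039 ≈ 4029 m/s.
Total Δv = 4352 + 4029 = 8381 m/s.

Δv ≈ 8.38 km/s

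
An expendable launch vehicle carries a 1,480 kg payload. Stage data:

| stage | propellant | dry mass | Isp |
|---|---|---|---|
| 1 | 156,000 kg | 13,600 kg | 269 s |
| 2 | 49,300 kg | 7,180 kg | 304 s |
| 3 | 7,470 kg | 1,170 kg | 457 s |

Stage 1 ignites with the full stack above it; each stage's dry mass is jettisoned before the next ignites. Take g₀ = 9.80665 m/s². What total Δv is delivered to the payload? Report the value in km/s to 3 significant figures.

Δv ≈ 12.9 km/s

Ignition mass of stage 1 = 156,000+13,600 + 49,300+7,180 + 7,470+1,170 + 1,480 = 236,200 kg.
Stage 1: m₀ = 236,200 kg, m_f = 236,200 − 156,000 = 80,200 kg; Δv = 269×9.80665×ln(2.945) = 2638.0×1.0802 ≈ 2849 m/s.
Stage 2: m₀ = 66,600 kg, m_f = 66,600 − 49,300 = 17,300 kg; Δv = 304×9.80665×ln(3.85) = 2981.2×1.3480 ≈ 4019 m/s.
Stage 3: m₀ = 10,120 kg, m_f = 10,120 − 7,470 = 2,650 kg; Δv = 457×9.80665×ln(3.819) = 4481.6×1.3400 ≈ 6005 m/s.
Total Δv = 2849 + 4019 + 6005 = 12873 m/s.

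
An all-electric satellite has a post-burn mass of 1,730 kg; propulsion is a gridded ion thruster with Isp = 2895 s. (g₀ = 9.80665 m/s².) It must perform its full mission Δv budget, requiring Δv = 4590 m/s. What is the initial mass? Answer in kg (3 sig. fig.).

initial mass ≈ 2030 kg

v_e = Isp · g₀ = 2895 × 9.80665 = 28390.3 m/s.
m₀/m_f = exp(Δv / v_e) = exp(4590 / 28390.3) = exp(0.1617) = 1.1755.
m₀ = m_f × 1.1755 = 1,730 × 1.1755 = 2,033.62 kg.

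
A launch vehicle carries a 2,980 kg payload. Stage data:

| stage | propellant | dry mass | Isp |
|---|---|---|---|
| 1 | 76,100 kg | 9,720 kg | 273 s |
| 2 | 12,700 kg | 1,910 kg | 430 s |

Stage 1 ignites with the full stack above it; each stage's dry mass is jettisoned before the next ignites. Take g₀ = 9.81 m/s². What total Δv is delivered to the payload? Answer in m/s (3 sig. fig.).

Ignition mass of stage 1 = 76,100+9,720 + 12,700+1,910 + 2,980 = 103,410 kg.
Stage 1: m₀ = 103,410 kg, m_f = 103,410 − 76,100 = 27,310 kg; Δv = 273×9.81×ln(3.787) = 2678.1×1.3314 ≈ 3566 m/s.
Stage 2: m₀ = 17,590 kg, m_f = 17,590 − 12,700 = 4,890 kg; Δv = 430×9.81×ln(3.597) = 4218.3×1.2801 ≈ 5400 m/s.
Total Δv = 3566 + 5400 = 8966 m/s.

Δv ≈ 8970 m/s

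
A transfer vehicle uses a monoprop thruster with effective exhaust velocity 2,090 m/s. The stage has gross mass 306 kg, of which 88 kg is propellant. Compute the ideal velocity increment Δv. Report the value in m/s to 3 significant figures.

Δv ≈ 709 m/s

m_f = m₀ − m_prop = 306 − 88 = 218 kg.
Using Δv = v_e ln(m₀/m_f): Δv = v_e · ln(m₀/m_f) = 2090.0 × ln(1.404) = 2090.0 × 0.3391 ≈ 708.7 m/s.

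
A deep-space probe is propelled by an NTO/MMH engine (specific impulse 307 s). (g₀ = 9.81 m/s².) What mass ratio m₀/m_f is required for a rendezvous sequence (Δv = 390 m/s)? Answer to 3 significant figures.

mass ratio ≈ 1.14

v_e = Isp · g₀ = 307 × 9.81 = 3011.7 m/s.
m₀/m_f = exp(Δv / v_e) = exp(390 / 3011.7) = exp(0.1295) = 1.1383.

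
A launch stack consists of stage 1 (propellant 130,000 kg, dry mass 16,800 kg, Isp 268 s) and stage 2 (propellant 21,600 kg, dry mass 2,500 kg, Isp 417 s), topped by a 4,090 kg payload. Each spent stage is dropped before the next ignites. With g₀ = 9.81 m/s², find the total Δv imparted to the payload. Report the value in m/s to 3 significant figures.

Ignition mass of stage 1 = 130,000+16,800 + 21,600+2,500 + 4,090 = 174,990 kg.
Stage 1: m₀ = 174,990 kg, m_f = 174,990 − 130,000 = 44,990 kg; Δv = 268×9.81×ln(3.89) = 2629.1×1.3583 ≈ 3571 m/s.
Stage 2: m₀ = 28,190 kg, m_f = 28,190 − 21,600 = 6,590 kg; Δv = 417×9.81×ln(4.278) = 4090.8×1.4534 ≈ 5946 m/s.
Total Δv = 3571 + 5946 = 9517 m/s.

Δv ≈ 9520 m/s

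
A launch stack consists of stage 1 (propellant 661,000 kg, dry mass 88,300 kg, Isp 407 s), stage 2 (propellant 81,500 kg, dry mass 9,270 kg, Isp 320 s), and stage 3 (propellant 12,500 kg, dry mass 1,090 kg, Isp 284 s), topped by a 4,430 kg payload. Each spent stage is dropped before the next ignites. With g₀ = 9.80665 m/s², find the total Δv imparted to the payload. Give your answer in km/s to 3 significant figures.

Ignition mass of stage 1 = 661,000+88,300 + 81,500+9,270 + 12,500+1,090 + 4,430 = 858,090 kg.
Stage 1: m₀ = 858,090 kg, m_f = 858,090 − 661,000 = 197,090 kg; Δv = 407×9.80665×ln(4.354) = 3991.3×1.4710 ≈ 5871 m/s.
Stage 2: m₀ = 108,790 kg, m_f = 108,790 − 81,500 = 27,290 kg; Δv = 320×9.80665×ln(3.986) = 3138.1×1.3829 ≈ 4340 m/s.
Stage 3: m₀ = 18,020 kg, m_f = 18,020 − 12,500 = 5,520 kg; Δv = 284×9.80665×ln(3.264) = 2785.1×1.1831 ≈ 3295 m/s.
Total Δv = 5871 + 4340 + 3295 = 13506 m/s.

Δv ≈ 13.5 km/s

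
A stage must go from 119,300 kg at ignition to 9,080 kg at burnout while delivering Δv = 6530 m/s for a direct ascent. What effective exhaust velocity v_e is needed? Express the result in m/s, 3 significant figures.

v_e ≈ 2540 m/s

ln(m₀/m_f) = ln(119300/9080) = ln(13.14) = 2.5756.
Using Δv = v_e ln(m₀/m_f): v_e = Δv / ln(m₀/m_f) = 6530 / 2.5756 = 2535.4 m/s.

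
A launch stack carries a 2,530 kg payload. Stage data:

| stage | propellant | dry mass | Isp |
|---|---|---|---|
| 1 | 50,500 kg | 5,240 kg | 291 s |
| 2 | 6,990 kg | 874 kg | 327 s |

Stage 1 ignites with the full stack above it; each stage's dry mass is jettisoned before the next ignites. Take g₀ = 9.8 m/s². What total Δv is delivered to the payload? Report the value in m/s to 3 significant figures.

Δv ≈ 7690 m/s

Ignition mass of stage 1 = 50,500+5,240 + 6,990+874 + 2,530 = 66,134 kg.
Stage 1: m₀ = 66,134 kg, m_f = 66,134 − 50,500 = 15,634 kg; Δv = 291×9.8×ln(4.23) = 2851.8×1.4422 ≈ 4113 m/s.
Stage 2: m₀ = 10,394 kg, m_f = 10,394 − 6,990 = 3,404 kg; Δv = 327×9.8×ln(3.053) = 3204.6×1.1163 ≈ 3577 m/s.
Total Δv = 4113 + 3577 = 7690 m/s.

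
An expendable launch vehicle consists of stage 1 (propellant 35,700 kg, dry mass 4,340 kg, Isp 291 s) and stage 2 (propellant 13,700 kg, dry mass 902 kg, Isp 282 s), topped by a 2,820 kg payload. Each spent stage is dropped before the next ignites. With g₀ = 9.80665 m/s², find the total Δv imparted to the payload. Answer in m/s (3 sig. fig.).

Δv ≈ 7040 m/s

Ignition mass of stage 1 = 35,700+4,340 + 13,700+902 + 2,820 = 57,462 kg.
Stage 1: m₀ = 57,462 kg, m_f = 57,462 − 35,700 = 21,762 kg; Δv = 291×9.80665×ln(2.64) = 2853.7×0.9710 ≈ 2771 m/s.
Stage 2: m₀ = 17,422 kg, m_f = 17,422 − 13,700 = 3,722 kg; Δv = 282×9.80665×ln(4.681) = 2765.5×1.5435 ≈ 4268 m/s.
Total Δv = 2771 + 4268 = 7039 m/s.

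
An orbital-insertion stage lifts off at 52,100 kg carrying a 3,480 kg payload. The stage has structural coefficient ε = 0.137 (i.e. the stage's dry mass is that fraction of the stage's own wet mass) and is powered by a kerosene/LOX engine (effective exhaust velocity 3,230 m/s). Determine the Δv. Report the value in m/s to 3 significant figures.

Δv ≈ 5290 m/s

Stage wet mass = m₀ − payload = 52,100 − 3,480 = 48,620 kg.
Stage dry mass = ε × stage wet mass = 0.137 × 48,620 = 6,660.94 kg.
Burnout mass m_f = stage dry + payload = 6,660.94 + 3,480 = 10,140.94 kg.
Rocket equation: Δv = v_e · ln(52,100/10,140.94) = 3230.0 × ln(5.138) = 3230.0 × 1.6366 ≈ 5286 m/s.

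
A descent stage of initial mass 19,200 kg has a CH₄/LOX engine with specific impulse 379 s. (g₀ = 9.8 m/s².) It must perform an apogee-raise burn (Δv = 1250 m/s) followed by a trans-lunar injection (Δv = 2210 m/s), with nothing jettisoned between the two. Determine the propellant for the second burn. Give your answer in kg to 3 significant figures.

propellant for the second burn ≈ 6150 kg

v_e = Isp · g₀ = 379 × 9.8 = 3714.2 m/s.
After the first burn: m = 19200 × exp(−1250/3714.2) = 19200 × 0.71423 = 13,713.2 kg.
After the second burn: m = 13,713.2 × exp(−2210/3714.2) = 13,713.2 × 0.55155 = 7,563.52 kg.
Second-burn propellant = 13,713.2 − 7,563.52 = 6,149.68 kg.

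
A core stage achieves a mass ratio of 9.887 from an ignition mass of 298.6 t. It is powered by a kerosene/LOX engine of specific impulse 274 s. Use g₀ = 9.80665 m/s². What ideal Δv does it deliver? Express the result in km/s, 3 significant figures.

v_e = Isp · g₀ = 274 × 9.80665 = 2687.0 m/s.
Δv = v_e · ln(9.887) = 2687.0 × 2.2912 ≈ 6156.6 m/s.

Δv ≈ 6.16 km/s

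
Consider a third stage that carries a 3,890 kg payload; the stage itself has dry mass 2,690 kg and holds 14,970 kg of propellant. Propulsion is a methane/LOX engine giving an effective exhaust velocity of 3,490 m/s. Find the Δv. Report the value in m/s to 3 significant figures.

m₀ = payload + dry + propellant = 3,890 + 2,690 + 14,970 = 21,550 kg.
m_f = payload + dry = 3,890 + 2,690 = 6,580 kg.
Rocket equation: Δv = v_e · ln(m₀/m_f) = 3490.0 × ln(3.275) = 3490.0 × 1.1863 ≈ 4140.3 m/s.

Δv ≈ 4140 m/s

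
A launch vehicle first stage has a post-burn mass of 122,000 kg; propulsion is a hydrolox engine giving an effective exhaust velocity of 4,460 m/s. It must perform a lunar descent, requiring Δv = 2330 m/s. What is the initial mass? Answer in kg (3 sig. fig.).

Using Δv = v_e ln(m₀/m_f): m₀/m_f = exp(Δv / v_e) = exp(2330 / 4460.0) = exp(0.5224) = 1.6861.
m₀ = m_f × 1.6861 = 122,000 × 1.6861 = 205,704 kg.

initial mass ≈ 206000 kg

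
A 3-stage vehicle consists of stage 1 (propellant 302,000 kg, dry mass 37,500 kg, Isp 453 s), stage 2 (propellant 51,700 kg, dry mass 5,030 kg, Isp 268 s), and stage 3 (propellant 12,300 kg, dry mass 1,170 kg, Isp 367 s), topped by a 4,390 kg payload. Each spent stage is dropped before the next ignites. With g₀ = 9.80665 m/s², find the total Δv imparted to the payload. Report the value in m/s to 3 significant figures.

Δv ≈ 13100 m/s

Ignition mass of stage 1 = 302,000+37,500 + 51,700+5,030 + 12,300+1,170 + 4,390 = 414,090 kg.
Stage 1: m₀ = 414,090 kg, m_f = 414,090 − 302,000 = 112,090 kg; Δv = 453×9.80665×ln(3.694) = 4442.4×1.3068 ≈ 5805 m/s.
Stage 2: m₀ = 74,590 kg, m_f = 74,590 − 51,700 = 22,890 kg; Δv = 268×9.80665×ln(3.259) = 2628.2×1.1813 ≈ 3105 m/s.
Stage 3: m₀ = 17,860 kg, m_f = 17,860 − 12,300 = 5,560 kg; Δv = 367×9.80665×ln(3.212) = 3599.0×1.1670 ≈ 4200 m/s.
Total Δv = 5805 + 3105 + 4200 = 13110 m/s.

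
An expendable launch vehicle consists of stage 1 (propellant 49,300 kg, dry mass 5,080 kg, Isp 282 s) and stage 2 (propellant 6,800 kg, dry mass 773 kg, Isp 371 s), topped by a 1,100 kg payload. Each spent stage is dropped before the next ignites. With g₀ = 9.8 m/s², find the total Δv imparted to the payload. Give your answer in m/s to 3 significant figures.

Ignition mass of stage 1 = 49,300+5,080 + 6,800+773 + 1,100 = 63,053 kg.
Stage 1: m₀ = 63,053 kg, m_f = 63,053 − 49,300 = 13,753 kg; Δv = 282×9.8×ln(4.585) = 2763.6×1.5227 ≈ 4208 m/s.
Stage 2: m₀ = 8,673 kg, m_f = 8,673 − 6,800 = 1,873 kg; Δv = 371×9.8×ln(4.631) = 3635.8×1.5327 ≈ 5572 m/s.
Total Δv = 4208 + 5572 = 9780 m/s.

Δv ≈ 9780 m/s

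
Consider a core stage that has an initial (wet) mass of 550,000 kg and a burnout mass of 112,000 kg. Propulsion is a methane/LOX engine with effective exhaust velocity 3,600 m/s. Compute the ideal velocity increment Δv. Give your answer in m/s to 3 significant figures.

By the Tsiolkovsky rocket equation, Δv = v_e · ln(m₀/m_f) = 3600.0 × ln(4.911) = 3600.0 × 1.5914 ≈ 5729.1 m/s.

Δv ≈ 5730 m/s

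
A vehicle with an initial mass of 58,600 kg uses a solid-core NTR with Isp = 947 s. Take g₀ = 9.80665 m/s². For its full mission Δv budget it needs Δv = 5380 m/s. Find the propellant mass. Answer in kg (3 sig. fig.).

propellant mass ≈ 25800 kg

v_e = Isp · g₀ = 947 × 9.80665 = 9286.9 m/s.
m₀/m_f = exp(Δv / v_e) = exp(5380 / 9286.9) = exp(0.5793) = 1.7848.
m_f = 58,600 / 1.7848 = 32,832.8 kg, so propellant = m₀ − m_f = 58,600 − 32,832.8 = 25,767.2 kg.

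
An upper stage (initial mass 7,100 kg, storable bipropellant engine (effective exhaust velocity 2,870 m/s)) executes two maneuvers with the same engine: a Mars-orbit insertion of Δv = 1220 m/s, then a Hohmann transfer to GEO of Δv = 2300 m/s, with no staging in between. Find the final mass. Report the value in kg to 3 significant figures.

After the first burn: m = 7100 × exp(−1220/2870.0) = 7100 × 0.65371 = 4,641.34 kg.
After the second burn: m = 4,641.34 × exp(−2300/2870.0) = 4,641.34 × 0.44870 = 2,082.57 kg.

final mass ≈ 2080 kg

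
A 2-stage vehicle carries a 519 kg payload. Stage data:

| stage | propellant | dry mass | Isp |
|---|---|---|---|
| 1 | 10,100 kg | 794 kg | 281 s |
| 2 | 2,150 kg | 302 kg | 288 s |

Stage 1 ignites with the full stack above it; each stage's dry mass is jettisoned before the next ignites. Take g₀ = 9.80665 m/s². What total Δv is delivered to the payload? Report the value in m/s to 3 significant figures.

Ignition mass of stage 1 = 10,100+794 + 2,150+302 + 519 = 13,865 kg.
Stage 1: m₀ = 13,865 kg, m_f = 13,865 − 10,100 = 3,765 kg; Δv = 281×9.80665×ln(3.683) = 2755.7×1.3036 ≈ 3592 m/s.
Stage 2: m₀ = 2,971 kg, m_f = 2,971 − 2,150 = 821 kg; Δv = 288×9.80665×ln(3.619) = 2824.3×1.2861 ≈ 3632 m/s.
Total Δv = 3592 + 3632 = 7224 m/s.

Δv ≈ 7220 m/s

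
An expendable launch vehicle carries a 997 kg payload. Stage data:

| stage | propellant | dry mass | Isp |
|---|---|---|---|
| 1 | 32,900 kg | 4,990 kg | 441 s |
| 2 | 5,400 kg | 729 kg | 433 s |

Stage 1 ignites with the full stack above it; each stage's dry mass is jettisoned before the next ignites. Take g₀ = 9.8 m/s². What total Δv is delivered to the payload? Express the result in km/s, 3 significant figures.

Ignition mass of stage 1 = 32,900+4,990 + 5,400+729 + 997 = 45,016 kg.
Stage 1: m₀ = 45,016 kg, m_f = 45,016 − 32,900 = 12,116 kg; Δv = 441×9.8×ln(3.715) = 4321.8×1.3125 ≈ 5672 m/s.
Stage 2: m₀ = 7,126 kg, m_f = 7,126 − 5,400 = 1,726 kg; Δv = 433×9.8×ln(4.129) = 4243.4×1.4179 ≈ 6017 m/s.
Total Δv = 5672 + 6017 = 11689 m/s.

Δv ≈ 11.7 km/s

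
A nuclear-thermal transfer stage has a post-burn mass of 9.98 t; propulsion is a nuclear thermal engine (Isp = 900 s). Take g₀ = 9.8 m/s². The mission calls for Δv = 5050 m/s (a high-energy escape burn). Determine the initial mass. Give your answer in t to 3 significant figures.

initial mass ≈ 17.7 t

v_e = Isp · g₀ = 900 × 9.8 = 8820.0 m/s.
m₀/m_f = exp(Δv / v_e) = exp(5050 / 8820.0) = exp(0.5726) = 1.7728.
m₀ = m_f × 1.7728 = 9.98 × 1.7728 = 17.6925 t.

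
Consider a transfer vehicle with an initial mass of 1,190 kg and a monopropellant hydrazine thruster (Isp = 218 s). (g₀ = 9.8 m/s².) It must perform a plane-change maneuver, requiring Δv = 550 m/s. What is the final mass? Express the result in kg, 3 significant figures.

final mass ≈ 920 kg

v_e = Isp · g₀ = 218 × 9.8 = 2136.4 m/s.
m₀/m_f = exp(Δv / v_e) = exp(550 / 2136.4) = exp(0.2574) = 1.2936.
m_f = m₀ / 1.2936 = 1,190 / 1.2936 = 919.913 kg.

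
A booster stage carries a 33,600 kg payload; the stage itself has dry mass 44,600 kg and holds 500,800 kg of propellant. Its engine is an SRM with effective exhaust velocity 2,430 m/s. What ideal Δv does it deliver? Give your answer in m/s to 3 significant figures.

m₀ = payload + dry + propellant = 33,600 + 44,600 + 500,800 = 579,000 kg.
m_f = payload + dry = 33,600 + 44,600 = 78,200 kg.
Δv = v_e · ln(m₀/m_f) = 2430.0 × ln(7.404) = 2430.0 × 2.0020 ≈ 4864.9 m/s.

Δv ≈ 4860 m/s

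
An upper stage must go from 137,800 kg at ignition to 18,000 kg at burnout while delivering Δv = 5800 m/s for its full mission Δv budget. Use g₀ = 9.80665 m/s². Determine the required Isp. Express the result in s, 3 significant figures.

Isp ≈ 291 s

ln(m₀/m_f) = ln(137800/18000) = ln(7.656) = 2.0354.
Rocket equation: v_e = Δv / ln(m₀/m_f) = 5800 / 2.0354 = 2849.5 m/s.
Isp = v_e / g₀ = 2849.5 / 9.80665 = 290.6 s.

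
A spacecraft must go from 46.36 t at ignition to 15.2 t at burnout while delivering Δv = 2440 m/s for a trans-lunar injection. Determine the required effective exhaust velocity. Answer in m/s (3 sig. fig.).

v_e ≈ 2190 m/s

ln(m₀/m_f) = ln(46360/15200) = ln(3.05) = 1.1151.
v_e = Δv / ln(m₀/m_f) = 2440 / 1.1151 = 2188.1 m/s.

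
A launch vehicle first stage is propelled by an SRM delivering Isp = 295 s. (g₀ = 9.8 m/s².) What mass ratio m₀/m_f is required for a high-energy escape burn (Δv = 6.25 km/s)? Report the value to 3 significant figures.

v_e = Isp · g₀ = 295 × 9.8 = 2891.0 m/s.
m₀/m_f = exp(Δv / v_e) = exp(6250 / 2891.0) = exp(2.1619) = 8.6875.

mass ratio ≈ 8.69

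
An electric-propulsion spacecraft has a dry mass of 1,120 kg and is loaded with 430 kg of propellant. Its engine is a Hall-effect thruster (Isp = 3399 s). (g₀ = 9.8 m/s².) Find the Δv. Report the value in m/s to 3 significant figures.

Δv ≈ 10800 m/s

v_e = Isp · g₀ = 3399 × 9.8 = 33310.2 m/s.
m₀ = m_dry + m_prop = 1,120 + 430 = 1,550 kg.
Δv = v_e · ln(m₀/m_f) = 33310.2 × ln(1.384) = 33310.2 × 0.3249 ≈ 10823.4 m/s.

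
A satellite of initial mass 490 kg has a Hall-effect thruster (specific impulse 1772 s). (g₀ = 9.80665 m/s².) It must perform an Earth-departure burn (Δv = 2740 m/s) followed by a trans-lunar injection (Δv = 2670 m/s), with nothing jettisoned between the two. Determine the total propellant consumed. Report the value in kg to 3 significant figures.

total propellant consumed ≈ 131 kg

v_e = Isp · g₀ = 1772 × 9.80665 = 17377.4 m/s.
After the first burn: m = 490 × exp(−2740/17377.4) = 490 × 0.85413 = 418.524 kg.
After the second burn: m = 418.524 × exp(−2670/17377.4) = 418.524 × 0.85757 = 358.914 kg.
Total propellant = m₀ − m_final = 490 − 358.914 = 131.086 kg.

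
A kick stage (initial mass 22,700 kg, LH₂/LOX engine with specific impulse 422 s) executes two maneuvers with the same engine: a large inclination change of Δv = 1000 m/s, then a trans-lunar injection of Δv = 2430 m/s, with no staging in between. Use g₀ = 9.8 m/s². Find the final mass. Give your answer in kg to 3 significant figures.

v_e = Isp · g₀ = 422 × 9.8 = 4135.6 m/s.
After the first burn: m = 22700 × exp(−1000/4135.6) = 22700 × 0.78521 = 17,824.3 kg.
After the second burn: m = 17,824.3 × exp(−2430/4135.6) = 17,824.3 × 0.55567 = 9,904.43 kg.

final mass ≈ 9900 kg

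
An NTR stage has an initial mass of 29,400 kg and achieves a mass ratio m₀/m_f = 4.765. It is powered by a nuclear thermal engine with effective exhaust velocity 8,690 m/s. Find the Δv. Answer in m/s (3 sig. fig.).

By the Tsiolkovsky rocket equation, Δv = v_e · ln(4.765) = 8690.0 × 1.5613 ≈ 13567.7 m/s.

Δv ≈ 13600 m/s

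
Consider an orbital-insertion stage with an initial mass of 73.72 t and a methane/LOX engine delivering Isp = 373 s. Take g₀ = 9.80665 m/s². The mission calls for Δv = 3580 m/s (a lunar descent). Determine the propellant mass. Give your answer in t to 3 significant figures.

v_e = Isp · g₀ = 373 × 9.80665 = 3657.9 m/s.
m₀/m_f = exp(Δv / v_e) = exp(3580 / 3657.9) = exp(0.9787) = 2.6610.
m_f = 73.72 / 2.6610 = 27.7039 t, so propellant = m₀ − m_f = 73.72 − 27.7039 = 46.0161 t.

propellant mass ≈ 46.0 t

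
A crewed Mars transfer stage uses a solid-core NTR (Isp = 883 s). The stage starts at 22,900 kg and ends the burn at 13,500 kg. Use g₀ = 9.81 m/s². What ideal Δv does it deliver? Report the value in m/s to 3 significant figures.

v_e = Isp · g₀ = 883 × 9.81 = 8662.2 m/s.
Rocket equation: Δv = v_e · ln(m₀/m_f) = 8662.2 × ln(1.696) = 8662.2 × 0.5284 ≈ 4577.5 m/s.

Δv ≈ 4580 m/s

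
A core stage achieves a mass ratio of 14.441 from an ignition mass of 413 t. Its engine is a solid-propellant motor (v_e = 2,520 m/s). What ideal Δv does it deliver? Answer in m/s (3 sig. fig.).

Δv = v_e · ln(14.441) = 2520.0 × 2.6701 ≈ 6728.6 m/s.

Δv ≈ 6730 m/s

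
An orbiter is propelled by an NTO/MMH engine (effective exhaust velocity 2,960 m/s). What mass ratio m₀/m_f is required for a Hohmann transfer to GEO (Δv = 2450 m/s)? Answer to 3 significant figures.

mass ratio ≈ 2.29

From the ideal rocket equation, m₀/m_f = exp(Δv / v_e) = exp(2450 / 2960.0) = exp(0.8277) = 2.2881.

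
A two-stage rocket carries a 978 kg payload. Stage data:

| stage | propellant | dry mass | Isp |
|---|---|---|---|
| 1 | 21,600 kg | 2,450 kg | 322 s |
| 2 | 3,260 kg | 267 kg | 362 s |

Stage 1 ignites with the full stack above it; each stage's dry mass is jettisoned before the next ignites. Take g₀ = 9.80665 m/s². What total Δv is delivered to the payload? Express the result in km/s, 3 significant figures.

Δv ≈ 9.03 km/s

Ignition mass of stage 1 = 21,600+2,450 + 3,260+267 + 978 = 28,555 kg.
Stage 1: m₀ = 28,555 kg, m_f = 28,555 − 21,600 = 6,955 kg; Δv = 322×9.80665×ln(4.106) = 3157.7×1.4124 ≈ 4460 m/s.
Stage 2: m₀ = 4,505 kg, m_f = 4,505 − 3,260 = 1,245 kg; Δv = 362×9.80665×ln(3.618) = 3550.0×1.2861 ≈ 4565 m/s.
Total Δv = 4460 + 4565 = 9025 m/s.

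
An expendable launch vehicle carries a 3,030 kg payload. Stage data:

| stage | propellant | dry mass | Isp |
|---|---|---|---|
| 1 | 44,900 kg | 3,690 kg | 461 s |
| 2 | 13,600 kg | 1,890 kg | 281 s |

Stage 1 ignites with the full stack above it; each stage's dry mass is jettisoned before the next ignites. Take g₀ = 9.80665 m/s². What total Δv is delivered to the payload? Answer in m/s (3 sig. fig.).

Δv ≈ 8650 m/s

Ignition mass of stage 1 = 44,900+3,690 + 13,600+1,890 + 3,030 = 67,110 kg.
Stage 1: m₀ = 67,110 kg, m_f = 67,110 − 44,900 = 22,210 kg; Δv = 461×9.80665×ln(3.022) = 4520.9×1.1058 ≈ 4999 m/s.
Stage 2: m₀ = 18,520 kg, m_f = 18,520 − 13,600 = 4,920 kg; Δv = 281×9.80665×ln(3.764) = 2755.7×1.3255 ≈ 3653 m/s.
Total Δv = 4999 + 3653 = 8652 m/s.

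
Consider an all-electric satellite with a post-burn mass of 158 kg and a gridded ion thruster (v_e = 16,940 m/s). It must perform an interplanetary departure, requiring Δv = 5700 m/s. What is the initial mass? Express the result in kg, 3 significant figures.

m₀/m_f = exp(Δv / v_e) = exp(5700 / 16940.0) = exp(0.3365) = 1.4000.
m₀ = m_f × 1.4000 = 158 × 1.4000 = 221.2 kg.

initial mass ≈ 221 kg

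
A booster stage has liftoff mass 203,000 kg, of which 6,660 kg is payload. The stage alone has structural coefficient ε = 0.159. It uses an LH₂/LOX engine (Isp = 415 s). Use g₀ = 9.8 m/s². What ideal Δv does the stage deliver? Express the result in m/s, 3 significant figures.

Stage wet mass = m₀ − payload = 203,000 − 6,660 = 196,340 kg.
Stage dry mass = ε × stage wet mass = 0.159 × 196,340 = 31,218.1 kg.
Burnout mass m_f = stage dry + payload = 31,218.1 + 6,660 = 37,878.1 kg.
v_e = Isp · g₀ = 415 × 9.8 = 4067.0 m/s.
Using Δv = v_e ln(m₀/m_f): Δv = v_e · ln(203,000/37,878.1) = 4067.0 × ln(5.359) = 4067.0 × 1.6788 ≈ 6828 m/s.

Δv ≈ 6830 m/s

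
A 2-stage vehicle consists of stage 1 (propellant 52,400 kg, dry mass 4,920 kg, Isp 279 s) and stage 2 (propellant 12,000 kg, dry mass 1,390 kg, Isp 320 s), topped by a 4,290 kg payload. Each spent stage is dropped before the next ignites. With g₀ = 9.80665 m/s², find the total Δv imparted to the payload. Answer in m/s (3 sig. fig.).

Δv ≈ 6850 m/s

Ignition mass of stage 1 = 52,400+4,920 + 12,000+1,390 + 4,290 = 75,000 kg.
Stage 1: m₀ = 75,000 kg, m_f = 75,000 − 52,400 = 22,600 kg; Δv = 279×9.80665×ln(3.319) = 2736.1×1.1995 ≈ 3282 m/s.
Stage 2: m₀ = 17,680 kg, m_f = 17,680 − 12,000 = 5,680 kg; Δv = 320×9.80665×ln(3.113) = 3138.1×1.1355 ≈ 3563 m/s.
Total Δv = 3282 + 3563 = 6845 m/s.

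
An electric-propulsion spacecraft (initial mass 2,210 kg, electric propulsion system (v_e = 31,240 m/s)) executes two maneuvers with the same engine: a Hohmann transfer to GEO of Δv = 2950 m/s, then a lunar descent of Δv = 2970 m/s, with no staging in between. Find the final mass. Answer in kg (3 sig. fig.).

After the first burn: m = 2210 × exp(−2950/31240.0) = 2210 × 0.90989 = 2,010.86 kg.
After the second burn: m = 2,010.86 × exp(−2970/31240.0) = 2,010.86 × 0.90931 = 1,828.5 kg.

final mass ≈ 1830 kg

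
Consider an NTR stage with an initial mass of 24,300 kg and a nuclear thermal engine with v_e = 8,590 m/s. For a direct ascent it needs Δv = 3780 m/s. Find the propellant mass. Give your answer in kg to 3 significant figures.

Rocket equation: m₀/m_f = exp(Δv / v_e) = exp(3780 / 8590.0) = exp(0.4400) = 1.5528.
m_f = 24,300 / 1.5528 = 15,649.1 kg, so propellant = m₀ − m_f = 24,300 − 15,649.1 = 8,650.9 kg.

propellant mass ≈ 8650 kg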